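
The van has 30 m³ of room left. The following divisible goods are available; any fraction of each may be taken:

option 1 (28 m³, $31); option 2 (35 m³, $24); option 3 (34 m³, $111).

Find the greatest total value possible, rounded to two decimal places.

97.94

Take in order of value per unit:
- option 3 (111/34 per unit): 30 of 34 → value 30×111/34 = 97.9412, running total 97.94
Total 97.94.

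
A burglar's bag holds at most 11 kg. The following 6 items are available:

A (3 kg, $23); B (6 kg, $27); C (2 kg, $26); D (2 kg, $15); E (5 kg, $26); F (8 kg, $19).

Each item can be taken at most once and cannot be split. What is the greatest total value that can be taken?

$76

Check high-value combinations within 11 kg:
- A+B+C: weight 3+6+2=11, value 23+27+26=76
- A+C+E: weight 3+2+5=10, value 23+26+26=75
- B+C+D: weight 6+2+2=10, value 27+26+15=68
- C+D+E: weight 2+2+5=9, value 26+15+26=67
Best: $76.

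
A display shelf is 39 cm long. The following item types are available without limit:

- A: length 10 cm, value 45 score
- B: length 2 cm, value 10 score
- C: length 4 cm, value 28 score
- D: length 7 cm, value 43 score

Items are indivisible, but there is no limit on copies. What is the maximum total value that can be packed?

Best value-per-unit is C at 28/4; filling with it alone gives 9×28 = 252.
Optimal mix: 8×C + 1×D → length 39, value 267.

267 score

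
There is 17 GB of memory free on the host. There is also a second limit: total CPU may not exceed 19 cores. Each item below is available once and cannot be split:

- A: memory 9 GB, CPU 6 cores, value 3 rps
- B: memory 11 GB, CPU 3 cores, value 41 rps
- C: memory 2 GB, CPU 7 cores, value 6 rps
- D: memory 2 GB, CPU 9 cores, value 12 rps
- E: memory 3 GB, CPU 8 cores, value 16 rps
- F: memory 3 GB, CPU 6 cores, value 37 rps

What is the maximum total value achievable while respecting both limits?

94 rps

Feasible sets respecting both limits:
- B+E+F: memory 17, CPU 17, value 94
- B+D+F: memory 16, CPU 18, value 90
- B+C+F: memory 16, CPU 16, value 84
- B+F: memory 14, CPU 9, value 78
Best: 94 rps.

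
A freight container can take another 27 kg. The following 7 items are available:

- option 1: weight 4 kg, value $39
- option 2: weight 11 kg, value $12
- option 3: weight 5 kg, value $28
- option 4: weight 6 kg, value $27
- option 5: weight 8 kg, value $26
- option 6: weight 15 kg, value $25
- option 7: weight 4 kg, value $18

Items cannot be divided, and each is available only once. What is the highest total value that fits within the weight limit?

$138

This is a 0/1 knapsack; check combinations near the capacity.
- option 1+option 3+option 4+option 5+option 7: weight 4+5+6+8+4=27, value 39+28+27+26+18=138
- option 1+option 3+option 4+option 5: weight 4+5+6+8=23, value 39+28+27+26=120
- option 1+option 3+option 4+option 7: weight 4+5+6+4=19, value 39+28+27+18=112
Best: $138.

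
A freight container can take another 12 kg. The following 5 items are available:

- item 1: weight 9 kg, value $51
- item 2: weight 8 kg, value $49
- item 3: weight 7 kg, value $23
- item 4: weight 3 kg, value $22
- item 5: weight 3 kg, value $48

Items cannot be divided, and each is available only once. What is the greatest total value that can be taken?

$99

Check high-value combinations within 12 kg:
- item 1+item 5: weight 9+3=12, value 51+48=99
- item 2+item 5: weight 8+3=11, value 49+48=97
- item 1+item 4: weight 9+3=12, value 51+22=73
- item 3+item 5: weight 7+3=10, value 23+48=71
- item 2+item 4: weight 8+3=11, value 49+22=71
Best: $99.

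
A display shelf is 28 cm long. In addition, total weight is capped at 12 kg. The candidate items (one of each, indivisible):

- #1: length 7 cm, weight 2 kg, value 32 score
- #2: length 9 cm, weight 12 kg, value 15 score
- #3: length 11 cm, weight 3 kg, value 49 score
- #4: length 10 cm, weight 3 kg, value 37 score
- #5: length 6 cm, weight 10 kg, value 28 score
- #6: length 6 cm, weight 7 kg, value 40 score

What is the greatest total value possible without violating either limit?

Feasible sets respecting both limits:
- #1+#3+#6: length 24, weight 12, value 121
- #1+#3+#4: length 28, weight 8, value 118
- #1+#4+#6: length 23, weight 12, value 109
- #3+#6: length 17, weight 10, value 89
Best: 121 score.

121 score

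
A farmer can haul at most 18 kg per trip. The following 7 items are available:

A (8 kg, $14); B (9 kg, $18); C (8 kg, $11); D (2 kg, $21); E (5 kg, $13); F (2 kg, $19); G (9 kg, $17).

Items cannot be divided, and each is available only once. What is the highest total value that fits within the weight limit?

Check high-value combinations within 18 kg:
- B+D+E+F: weight 9+2+5+2=18, value 18+21+13+19=71
- D+E+F+G: weight 2+5+2+9=18, value 21+13+19+17=70
- A+D+E+F: weight 8+2+5+2=17, value 14+21+13+19=67
- C+D+E+F: weight 8+2+5+2=17, value 11+21+13+19=64
- B+D+F: weight 9+2+2=13, value 18+21+19=58
Best: $71.

$71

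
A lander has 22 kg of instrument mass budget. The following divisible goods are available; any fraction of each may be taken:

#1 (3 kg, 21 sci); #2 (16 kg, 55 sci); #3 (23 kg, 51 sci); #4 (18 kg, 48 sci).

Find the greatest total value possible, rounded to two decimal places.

Take in order of value per unit:
- #1 (21/3 per unit): all 3 → value 21, running total 21.00
- #2 (55/16 per unit): all 16 → value 55, running total 76.00
- #4 (48/18 per unit): 3 of 18 → value 3×48/18 = 8.0000, running total 84.00
Total 84.00.

84.00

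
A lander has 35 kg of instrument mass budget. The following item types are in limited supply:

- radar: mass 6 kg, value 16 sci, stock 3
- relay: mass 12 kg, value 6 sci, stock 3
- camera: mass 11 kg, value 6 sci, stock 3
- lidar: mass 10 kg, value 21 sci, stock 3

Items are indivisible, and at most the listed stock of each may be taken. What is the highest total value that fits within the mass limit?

74 sci

Top feasible selections:
- 2×radar + 2×lidar: mass 32, value 74
- 3×radar + 1×lidar: mass 28, value 69
- 3×lidar: mass 30, value 63
Best: 74 sci.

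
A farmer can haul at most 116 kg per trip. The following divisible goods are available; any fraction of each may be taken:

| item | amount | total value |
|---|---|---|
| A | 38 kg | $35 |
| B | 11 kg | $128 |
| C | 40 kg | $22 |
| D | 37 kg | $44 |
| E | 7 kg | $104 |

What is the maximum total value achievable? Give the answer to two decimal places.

323.65

Take in order of value per unit:
- E (104/7 per unit): all 7 → value 104, running total 104.00
- B (128/11 per unit): all 11 → value 128, running total 232.00
- D (44/37 per unit): all 37 → value 44, running total 276.00
- A (35/38 per unit): all 38 → value 35, running total 311.00
- C (22/40 per unit): 23 of 40 → value 23×22/40 = 12.6500, running total 323.65
Total 323.65.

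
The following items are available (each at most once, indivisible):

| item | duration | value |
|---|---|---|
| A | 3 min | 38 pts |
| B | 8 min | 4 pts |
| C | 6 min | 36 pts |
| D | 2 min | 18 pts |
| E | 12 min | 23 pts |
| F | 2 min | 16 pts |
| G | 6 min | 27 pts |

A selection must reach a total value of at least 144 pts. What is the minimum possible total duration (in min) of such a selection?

Subsets with value ≥ 144, sorted by total duration:
- A+C+D+E+F+G: duration 31, value 158
- A+B+C+D+E+G: duration 37, value 146
Minimum duration: 31 min.

31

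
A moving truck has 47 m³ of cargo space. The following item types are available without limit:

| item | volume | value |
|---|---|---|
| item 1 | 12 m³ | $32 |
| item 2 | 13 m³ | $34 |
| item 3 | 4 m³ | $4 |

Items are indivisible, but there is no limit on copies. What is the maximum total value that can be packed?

Best value-per-unit is item 1 at 32/12; filling with it alone gives 3×32 = 96.
Optimal mix: 3×item 2 + 2×item 3 → volume 47, value 110.

$110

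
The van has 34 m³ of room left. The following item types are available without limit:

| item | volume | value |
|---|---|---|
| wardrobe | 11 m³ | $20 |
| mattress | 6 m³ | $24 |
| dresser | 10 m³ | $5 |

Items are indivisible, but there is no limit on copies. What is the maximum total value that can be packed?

Best value-per-unit is mattress at 24/6, and filling with it alone uses volume 5×6=30. No mix of the others beats 5×24 = 120.

$120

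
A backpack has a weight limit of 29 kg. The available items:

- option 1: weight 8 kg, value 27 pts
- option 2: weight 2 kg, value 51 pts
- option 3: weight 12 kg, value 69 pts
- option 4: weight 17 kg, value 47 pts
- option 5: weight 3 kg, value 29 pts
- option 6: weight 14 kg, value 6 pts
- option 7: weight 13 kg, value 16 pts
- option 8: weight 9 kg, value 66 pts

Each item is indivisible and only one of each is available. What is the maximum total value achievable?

215 pts

Check high-value combinations within 29 kg:
- option 2+option 3+option 5+option 8: weight 2+12+3+9=26, value 51+69+29+66=215
- option 2+option 3+option 8: weight 2+12+9=23, value 51+69+66=186
- option 1+option 2+option 3+option 5: weight 8+2+12+3=25, value 27+51+69+29=176
- option 1+option 2+option 5+option 8: weight 8+2+3+9=22, value 27+51+29+66=173
- option 3+option 5+option 8: weight 12+3+9=24, value 69+29+66=164
Best: 215 pts.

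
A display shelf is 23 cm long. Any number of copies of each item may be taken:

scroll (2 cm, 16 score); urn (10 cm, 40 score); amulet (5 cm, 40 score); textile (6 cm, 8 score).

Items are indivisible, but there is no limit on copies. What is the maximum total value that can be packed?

184 score

Best value-per-unit is scroll at 16/2; filling with it alone gives 11×16 = 176.
Optimal mix: 9×scroll + 1×amulet → length 23, value 184.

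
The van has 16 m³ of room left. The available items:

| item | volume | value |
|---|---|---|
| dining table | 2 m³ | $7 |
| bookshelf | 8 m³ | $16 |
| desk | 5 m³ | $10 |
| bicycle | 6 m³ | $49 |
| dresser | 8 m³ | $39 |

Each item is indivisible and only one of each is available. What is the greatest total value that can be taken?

$95

This is a 0/1 knapsack; check combinations near the capacity.
- dining table+bicycle+dresser: volume 2+6+8=16, value 7+49+39=95
- bicycle+dresser: volume 6+8=14, value 49+39=88
- dining table+bookshelf+bicycle: volume 2+8+6=16, value 7+16+49=72
- dining table+desk+bicycle: volume 2+5+6=13, value 7+10+49=66
- bookshelf+bicycle: volume 8+6=14, value 16+49=65
Best: $95.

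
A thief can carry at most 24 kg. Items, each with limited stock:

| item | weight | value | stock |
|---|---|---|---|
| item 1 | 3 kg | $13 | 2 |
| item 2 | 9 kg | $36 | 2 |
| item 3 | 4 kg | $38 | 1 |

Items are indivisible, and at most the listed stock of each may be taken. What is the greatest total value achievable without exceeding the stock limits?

Best selections within weight 24 and stock limits:
- 2×item 2 + 1×item 3: weight 22, value 110
- 2×item 1 + 1×item 2 + 1×item 3: weight 19, value 100
- 2×item 1 + 2×item 2: weight 24, value 98
- 1×item 1 + 1×item 2 + 1×item 3: weight 16, value 87
Best: $110.

$110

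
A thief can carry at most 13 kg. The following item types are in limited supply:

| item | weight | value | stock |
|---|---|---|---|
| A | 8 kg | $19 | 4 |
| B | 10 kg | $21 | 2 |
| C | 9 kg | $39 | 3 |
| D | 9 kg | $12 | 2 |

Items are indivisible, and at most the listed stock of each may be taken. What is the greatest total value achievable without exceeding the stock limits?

$39

Top feasible selections:
- 1×C: weight 9, value 39
- 1×B: weight 10, value 21
- 1×A: weight 8, value 19
- 1×D: weight 9, value 12
Best: $39.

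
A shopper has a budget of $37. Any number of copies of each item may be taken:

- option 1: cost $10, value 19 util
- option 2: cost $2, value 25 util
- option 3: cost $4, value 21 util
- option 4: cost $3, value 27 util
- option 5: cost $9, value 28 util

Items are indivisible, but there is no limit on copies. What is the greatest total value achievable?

Best value-per-unit is option 2 at 25/2; filling with it alone gives 18×25 = 450.
Optimal mix: 17×option 2 + 1×option 4 → cost 37, value 452.

452 util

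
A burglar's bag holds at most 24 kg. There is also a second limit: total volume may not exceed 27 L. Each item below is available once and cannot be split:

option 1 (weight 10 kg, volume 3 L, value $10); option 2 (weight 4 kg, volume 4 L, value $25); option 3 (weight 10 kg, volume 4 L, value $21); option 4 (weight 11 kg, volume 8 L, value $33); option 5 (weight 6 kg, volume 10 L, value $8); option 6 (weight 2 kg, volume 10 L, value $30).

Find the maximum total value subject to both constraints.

$88

Feasible sets respecting both limits:
- option 2+option 4+option 6: weight 17, volume 22, value 88
- option 3+option 4+option 6: weight 23, volume 22, value 84
- option 2+option 3+option 6: weight 16, volume 18, value 76
- option 1+option 4+option 6: weight 23, volume 21, value 73
Best: $88.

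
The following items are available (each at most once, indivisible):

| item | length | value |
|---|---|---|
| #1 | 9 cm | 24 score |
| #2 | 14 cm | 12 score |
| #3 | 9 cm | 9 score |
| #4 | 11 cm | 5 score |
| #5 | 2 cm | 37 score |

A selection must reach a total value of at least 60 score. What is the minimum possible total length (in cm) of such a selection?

Subsets with value ≥ 60, sorted by total length:
- #1+#5: length 11, value 61
- #1+#3+#5: length 20, value 70
Minimum length: 11 cm.

11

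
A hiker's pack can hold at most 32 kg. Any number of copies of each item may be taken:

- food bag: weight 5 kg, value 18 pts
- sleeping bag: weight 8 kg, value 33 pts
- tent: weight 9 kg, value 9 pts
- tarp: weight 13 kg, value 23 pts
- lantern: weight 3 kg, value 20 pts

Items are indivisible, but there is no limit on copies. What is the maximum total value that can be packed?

200 pts

Best value-per-unit is lantern at 20/3, and filling with it alone uses weight 10×3=30. No mix of the others beats 10×20 = 200.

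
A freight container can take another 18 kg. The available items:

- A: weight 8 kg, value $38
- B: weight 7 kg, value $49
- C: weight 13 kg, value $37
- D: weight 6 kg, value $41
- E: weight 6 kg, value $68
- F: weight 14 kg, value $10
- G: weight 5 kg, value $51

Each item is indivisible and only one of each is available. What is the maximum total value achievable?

$168

This is a 0/1 knapsack; check combinations near the capacity.
- B+E+G: weight 7+6+5=18, value 49+68+51=168
- D+E+G: weight 6+6+5=17, value 41+68+51=160
- B+D+G: weight 7+6+5=18, value 49+41+51=141
- E+G: weight 6+5=11, value 68+51=119
Best: $168.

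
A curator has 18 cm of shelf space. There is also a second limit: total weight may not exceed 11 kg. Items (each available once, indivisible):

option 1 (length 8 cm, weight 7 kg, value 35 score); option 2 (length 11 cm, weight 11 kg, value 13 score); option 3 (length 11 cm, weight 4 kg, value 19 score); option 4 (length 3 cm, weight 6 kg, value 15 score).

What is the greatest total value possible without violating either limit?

35 score

Feasible sets respecting both limits:
- option 1: length 8, weight 7, value 35
- option 3+option 4: length 14, weight 10, value 34
- option 3: length 11, weight 4, value 19
Best: 35 score.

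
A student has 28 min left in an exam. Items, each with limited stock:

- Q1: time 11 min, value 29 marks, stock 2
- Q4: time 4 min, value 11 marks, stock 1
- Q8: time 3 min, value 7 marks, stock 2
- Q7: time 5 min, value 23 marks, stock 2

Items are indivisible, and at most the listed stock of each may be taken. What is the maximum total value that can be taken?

Top feasible selections:
- 1×Q1 + 1×Q4 + 1×Q8 + 2×Q7: time 28, value 93
- 1×Q1 + 2×Q8 + 2×Q7: time 27, value 89
- 1×Q1 + 1×Q4 + 2×Q7: time 25, value 86
- 1×Q1 + 1×Q8 + 2×Q7: time 24, value 82
Best: 93 marks.

93 marks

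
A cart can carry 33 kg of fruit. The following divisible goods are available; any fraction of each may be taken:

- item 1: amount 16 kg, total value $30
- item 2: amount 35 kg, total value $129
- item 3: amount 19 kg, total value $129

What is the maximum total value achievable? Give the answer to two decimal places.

Take in order of value per unit:
- item 3 (129/19 per unit): all 19 → value 129, running total 129.00
- item 2 (129/35 per unit): 14 of 35 → value 14×129/35 = 51.6000, running total 180.60
Total 180.60.

180.60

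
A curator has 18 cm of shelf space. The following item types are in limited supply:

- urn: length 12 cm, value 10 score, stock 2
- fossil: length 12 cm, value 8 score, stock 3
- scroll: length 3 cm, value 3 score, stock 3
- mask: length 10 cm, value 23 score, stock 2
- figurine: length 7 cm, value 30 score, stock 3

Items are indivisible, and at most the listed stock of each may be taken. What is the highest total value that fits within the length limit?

Top feasible selections:
- 1×scroll + 2×figurine: length 17, value 63
- 2×figurine: length 14, value 60
- 1×mask + 1×figurine: length 17, value 53
- 3×scroll + 1×figurine: length 16, value 39
Best: 63 score.

63 score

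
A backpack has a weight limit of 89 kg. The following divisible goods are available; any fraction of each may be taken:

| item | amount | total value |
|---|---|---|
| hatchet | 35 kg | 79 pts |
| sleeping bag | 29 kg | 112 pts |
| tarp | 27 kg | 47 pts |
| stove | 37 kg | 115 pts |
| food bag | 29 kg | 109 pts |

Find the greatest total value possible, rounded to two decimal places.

Take in order of value per unit:
- sleeping bag (112/29 per unit): all 29 → value 112, running total 112.00
- food bag (109/29 per unit): all 29 → value 109, running total 221.00
- stove (115/37 per unit): 31 of 37 → value 31×115/37 = 96.3514, running total 317.35
Total 317.35.

317.35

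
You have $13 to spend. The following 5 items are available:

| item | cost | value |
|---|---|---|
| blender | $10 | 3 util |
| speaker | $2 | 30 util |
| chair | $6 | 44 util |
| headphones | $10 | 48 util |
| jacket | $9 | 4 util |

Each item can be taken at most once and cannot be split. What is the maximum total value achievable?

Check high-value combinations within $13:
- speaker+headphones: cost 2+10=12, value 30+48=78
- speaker+chair: cost 2+6=8, value 30+44=74
- headphones: cost 10, value 48
Best: 78 util.

78 util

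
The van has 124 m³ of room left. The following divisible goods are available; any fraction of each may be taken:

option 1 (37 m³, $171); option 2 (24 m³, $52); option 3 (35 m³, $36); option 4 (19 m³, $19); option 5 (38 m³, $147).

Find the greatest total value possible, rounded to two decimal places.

395.71

Take in order of value per unit:
- option 1 (171/37 per unit): all 37 → value 171, running total 171.00
- option 5 (147/38 per unit): all 38 → value 147, running total 318.00
- option 2 (52/24 per unit): all 24 → value 52, running total 370.00
- option 3 (36/35 per unit): 25 of 35 → value 25×36/35 = 25.7143, running total 395.71
Total 395.71.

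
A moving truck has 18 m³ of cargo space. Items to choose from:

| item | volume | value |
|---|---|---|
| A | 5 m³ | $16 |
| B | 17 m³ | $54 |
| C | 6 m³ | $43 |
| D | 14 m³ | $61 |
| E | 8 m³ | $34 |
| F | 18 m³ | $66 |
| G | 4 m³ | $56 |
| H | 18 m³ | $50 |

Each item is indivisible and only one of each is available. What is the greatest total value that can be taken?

This is a 0/1 knapsack; check combinations near the capacity.
- C+E+G: volume 6+8+4=18, value 43+34+56=133
- D+G: volume 14+4=18, value 61+56=117
- A+C+G: volume 5+6+4=15, value 16+43+56=115
- A+E+G: volume 5+8+4=17, value 16+34+56=106
- C+G: volume 6+4=10, value 43+56=99
Best: $133.

$133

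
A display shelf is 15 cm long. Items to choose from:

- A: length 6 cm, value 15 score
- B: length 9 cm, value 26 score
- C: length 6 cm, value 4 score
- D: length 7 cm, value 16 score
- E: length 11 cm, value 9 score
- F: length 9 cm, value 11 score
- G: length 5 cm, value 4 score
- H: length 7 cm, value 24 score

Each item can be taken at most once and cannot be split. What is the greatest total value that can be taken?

Check high-value combinations within 15 cm:
- A+B: length 6+9=15, value 15+26=41
- D+H: length 7+7=14, value 16+24=40
- A+H: length 6+7=13, value 15+24=39
- A+D: length 6+7=13, value 15+16=31
Best: 41 score.

41 score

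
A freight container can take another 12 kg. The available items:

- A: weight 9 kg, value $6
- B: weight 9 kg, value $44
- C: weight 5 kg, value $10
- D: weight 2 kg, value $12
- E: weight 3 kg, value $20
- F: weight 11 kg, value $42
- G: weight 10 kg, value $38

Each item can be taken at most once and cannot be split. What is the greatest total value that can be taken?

$64

This is a 0/1 knapsack; check combinations near the capacity.
- B+E: weight 9+3=12, value 44+20=64
- B+D: weight 9+2=11, value 44+12=56
- D+G: weight 2+10=12, value 12+38=50
- B: weight 9, value 44
- C+D+E: weight 5+2+3=10, value 10+12+20=42
Best: $64.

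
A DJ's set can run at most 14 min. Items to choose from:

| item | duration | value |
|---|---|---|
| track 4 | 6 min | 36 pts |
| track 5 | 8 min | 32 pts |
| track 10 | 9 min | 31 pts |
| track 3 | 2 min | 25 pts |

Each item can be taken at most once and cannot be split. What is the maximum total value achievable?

Check high-value combinations within 14 min:
- track 4+track 5: duration 6+8=14, value 36+32=68
- track 4+track 3: duration 6+2=8, value 36+25=61
- track 5+track 3: duration 8+2=10, value 32+25=57
Best: 68 pts.

68 pts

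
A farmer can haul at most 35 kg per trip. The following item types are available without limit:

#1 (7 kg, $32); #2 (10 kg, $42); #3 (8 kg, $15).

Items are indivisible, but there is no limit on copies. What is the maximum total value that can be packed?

Best value-per-unit is #1 at 32/7, and filling with it alone uses weight 5×7=35. No mix of the others beats 5×32 = 160.

$160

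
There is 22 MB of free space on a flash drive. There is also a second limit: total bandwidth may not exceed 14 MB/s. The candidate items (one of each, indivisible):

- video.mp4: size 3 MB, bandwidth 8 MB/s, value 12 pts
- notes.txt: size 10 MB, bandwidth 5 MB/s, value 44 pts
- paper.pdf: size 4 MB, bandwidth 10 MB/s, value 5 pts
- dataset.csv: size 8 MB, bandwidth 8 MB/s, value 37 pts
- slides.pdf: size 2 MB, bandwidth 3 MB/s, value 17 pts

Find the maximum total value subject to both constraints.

Feasible sets respecting both limits:
- notes.txt+dataset.csv: size 18, bandwidth 13, value 81
- notes.txt+slides.pdf: size 12, bandwidth 8, value 61
- video.mp4+notes.txt: size 13, bandwidth 13, value 56
Best: 81 pts.

81 pts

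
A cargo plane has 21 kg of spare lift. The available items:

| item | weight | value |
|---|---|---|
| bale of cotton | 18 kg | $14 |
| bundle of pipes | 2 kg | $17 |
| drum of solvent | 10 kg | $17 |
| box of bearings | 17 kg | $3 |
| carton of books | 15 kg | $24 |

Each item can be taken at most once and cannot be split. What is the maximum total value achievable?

Check high-value combinations within 21 kg:
- bundle of pipes+carton of books: weight 2+15=17, value 17+24=41
- bundle of pipes+drum of solvent: weight 2+10=12, value 17+17=34
- bale of cotton+bundle of pipes: weight 18+2=20, value 14+17=31
- carton of books: weight 15, value 24
Best: $41.

$41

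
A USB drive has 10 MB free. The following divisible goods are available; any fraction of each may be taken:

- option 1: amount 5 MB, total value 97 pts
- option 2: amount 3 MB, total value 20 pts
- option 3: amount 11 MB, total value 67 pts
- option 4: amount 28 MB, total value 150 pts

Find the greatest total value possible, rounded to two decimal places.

129.18

Take in order of value per unit:
- option 1 (97/5 per unit): all 5 → value 97, running total 97.00
- option 2 (20/3 per unit): all 3 → value 20, running total 117.00
- option 3 (67/11 per unit): 2 of 11 → value 2×67/11 = 12.1818, running total 129.18
Total 129.18.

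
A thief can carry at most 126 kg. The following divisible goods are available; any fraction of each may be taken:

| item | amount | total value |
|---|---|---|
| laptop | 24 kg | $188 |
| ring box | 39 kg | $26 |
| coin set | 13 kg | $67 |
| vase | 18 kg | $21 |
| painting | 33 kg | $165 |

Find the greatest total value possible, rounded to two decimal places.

466.33

Take in order of value per unit:
- laptop (188/24 per unit): all 24 → value 188, running total 188.00
- coin set (67/13 per unit): all 13 → value 67, running total 255.00
- painting (165/33 per unit): all 33 → value 165, running total 420.00
- vase (21/18 per unit): all 18 → value 21, running total 441.00
- ring box (26/39 per unit): 38 of 39 → value 38×26/39 = 25.3333, running total 466.33
Total 466.33.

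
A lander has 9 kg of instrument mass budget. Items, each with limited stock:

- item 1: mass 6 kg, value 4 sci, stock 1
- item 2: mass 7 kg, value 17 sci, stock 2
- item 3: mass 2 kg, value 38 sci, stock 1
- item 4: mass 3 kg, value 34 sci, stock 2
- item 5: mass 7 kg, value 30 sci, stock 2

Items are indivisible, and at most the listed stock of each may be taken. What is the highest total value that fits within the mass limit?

Best selections within mass 9 and stock limits:
- 1×item 3 + 2×item 4: mass 8, value 106
- 1×item 3 + 1×item 4: mass 5, value 72
Best: 106 sci.

106 sci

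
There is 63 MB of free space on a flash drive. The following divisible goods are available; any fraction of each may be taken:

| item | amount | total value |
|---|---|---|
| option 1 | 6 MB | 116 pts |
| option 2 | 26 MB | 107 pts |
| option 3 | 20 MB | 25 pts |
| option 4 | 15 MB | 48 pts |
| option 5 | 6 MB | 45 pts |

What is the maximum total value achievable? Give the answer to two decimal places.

Take in order of value per unit:
- option 1 (116/6 per unit): all 6 → value 116, running total 116.00
- option 5 (45/6 per unit): all 6 → value 45, running total 161.00
- option 2 (107/26 per unit): all 26 → value 107, running total 268.00
- option 4 (48/15 per unit): all 15 → value 48, running total 316.00
- option 3 (25/20 per unit): 10 of 20 → value 10×25/20 = 12.5000, running total 328.50
Total 328.50.

328.50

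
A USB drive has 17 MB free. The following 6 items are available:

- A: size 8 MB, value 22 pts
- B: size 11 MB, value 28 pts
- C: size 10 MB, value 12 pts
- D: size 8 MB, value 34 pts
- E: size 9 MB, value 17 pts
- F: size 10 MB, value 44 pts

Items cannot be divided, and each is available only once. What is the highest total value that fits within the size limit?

Check high-value combinations within 17 MB:
- A+D: size 8+8=16, value 22+34=56
- D+E: size 8+9=17, value 34+17=51
- F: size 10, value 44
Best: 56 pts.

56 pts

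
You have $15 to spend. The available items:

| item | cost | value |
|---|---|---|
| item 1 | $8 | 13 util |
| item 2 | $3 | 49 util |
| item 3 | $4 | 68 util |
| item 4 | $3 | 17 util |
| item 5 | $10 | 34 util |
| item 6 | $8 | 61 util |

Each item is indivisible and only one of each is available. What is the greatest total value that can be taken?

178 util

Check high-value combinations within $15:
- item 2+item 3+item 6: cost 3+4+8=15, value 49+68+61=178
- item 3+item 4+item 6: cost 4+3+8=15, value 68+17+61=146
- item 2+item 3+item 4: cost 3+4+3=10, value 49+68+17=134
- item 1+item 2+item 3: cost 8+3+4=15, value 13+49+68=130
Best: 178 util.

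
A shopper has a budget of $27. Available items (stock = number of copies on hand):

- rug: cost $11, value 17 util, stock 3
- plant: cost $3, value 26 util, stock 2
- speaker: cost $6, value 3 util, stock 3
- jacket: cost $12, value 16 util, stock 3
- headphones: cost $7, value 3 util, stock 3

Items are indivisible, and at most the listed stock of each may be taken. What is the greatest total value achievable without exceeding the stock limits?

Top feasible selections:
- 1×rug + 2×plant + 1×speaker: cost 23, value 72
- 1×rug + 2×plant + 1×headphones: cost 24, value 72
Best: 72 util.

72 util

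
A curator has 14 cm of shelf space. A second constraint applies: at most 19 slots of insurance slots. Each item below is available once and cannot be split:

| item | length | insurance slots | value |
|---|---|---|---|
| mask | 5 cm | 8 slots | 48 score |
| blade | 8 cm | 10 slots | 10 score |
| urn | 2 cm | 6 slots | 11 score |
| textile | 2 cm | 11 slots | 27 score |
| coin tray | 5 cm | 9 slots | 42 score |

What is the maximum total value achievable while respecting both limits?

Feasible sets respecting both limits:
- mask+coin tray: length 10, insurance slots 17, value 90
- mask+textile: length 7, insurance slots 19, value 75
- mask+urn: length 7, insurance slots 14, value 59
Best: 90 score.

90 score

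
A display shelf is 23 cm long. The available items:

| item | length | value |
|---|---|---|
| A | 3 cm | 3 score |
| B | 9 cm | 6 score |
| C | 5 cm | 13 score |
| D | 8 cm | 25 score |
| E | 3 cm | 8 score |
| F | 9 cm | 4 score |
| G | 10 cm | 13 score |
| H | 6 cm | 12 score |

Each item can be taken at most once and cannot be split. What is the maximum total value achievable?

58 score

Check high-value combinations within 23 cm:
- C+D+E+H: length 5+8+3+6=22, value 13+25+8+12=58
- A+C+D+H: length 3+5+8+6=22, value 3+13+25+12=53
- C+D+G: length 5+8+10=23, value 13+25+13=51
- C+D+H: length 5+8+6=19, value 13+25+12=50
Best: 58 score.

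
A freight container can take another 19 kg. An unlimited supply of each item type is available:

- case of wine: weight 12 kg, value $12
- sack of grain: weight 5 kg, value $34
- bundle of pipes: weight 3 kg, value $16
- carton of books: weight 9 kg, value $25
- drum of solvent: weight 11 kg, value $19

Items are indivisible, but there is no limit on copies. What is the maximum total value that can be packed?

Best value-per-unit is sack of grain at 34/5; filling with it alone gives 3×34 = 102.
Optimal mix: 3×sack of grain + 1×bundle of pipes → weight 18, value 118.

$118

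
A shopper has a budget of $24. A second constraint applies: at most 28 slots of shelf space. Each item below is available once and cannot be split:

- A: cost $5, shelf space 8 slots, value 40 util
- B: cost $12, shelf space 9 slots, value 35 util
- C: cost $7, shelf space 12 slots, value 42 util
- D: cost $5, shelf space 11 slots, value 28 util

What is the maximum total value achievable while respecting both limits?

Feasible sets respecting both limits:
- A+B+D: cost 22, shelf space 28, value 103
- A+C: cost 12, shelf space 20, value 82
- B+C: cost 19, shelf space 21, value 77
Best: 103 util.

103 util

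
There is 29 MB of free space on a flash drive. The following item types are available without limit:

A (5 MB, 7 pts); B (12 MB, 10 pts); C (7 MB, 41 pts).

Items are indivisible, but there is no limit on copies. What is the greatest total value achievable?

Best value-per-unit is C at 41/7, and filling with it alone uses size 4×7=28. No mix of the others beats 4×41 = 164.

164 pts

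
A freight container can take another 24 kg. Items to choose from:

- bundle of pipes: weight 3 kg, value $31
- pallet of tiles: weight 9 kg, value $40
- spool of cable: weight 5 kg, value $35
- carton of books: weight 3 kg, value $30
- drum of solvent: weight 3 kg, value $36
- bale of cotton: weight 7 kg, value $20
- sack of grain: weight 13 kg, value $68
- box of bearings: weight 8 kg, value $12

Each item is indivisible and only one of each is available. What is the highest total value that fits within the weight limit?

Check high-value combinations within 24 kg:
- bundle of pipes+pallet of tiles+spool of cable+carton of books+drum of solvent: weight 3+9+5+3+3=23, value 31+40+35+30+36=172
- bundle of pipes+spool of cable+drum of solvent+sack of grain: weight 3+5+3+13=24, value 31+35+36+68=170
- spool of cable+carton of books+drum of solvent+sack of grain: weight 5+3+3+13=24, value 35+30+36+68=169
- bundle of pipes+carton of books+drum of solvent+sack of grain: weight 3+3+3+13=22, value 31+30+36+68=165
Best: $172.

$172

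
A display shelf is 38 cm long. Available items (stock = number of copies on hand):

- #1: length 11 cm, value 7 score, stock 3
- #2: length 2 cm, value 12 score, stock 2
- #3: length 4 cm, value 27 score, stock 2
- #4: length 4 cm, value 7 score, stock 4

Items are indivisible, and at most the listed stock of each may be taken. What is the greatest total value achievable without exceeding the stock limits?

106 score

Best selections within length 38 and stock limits:
- 2×#2 + 2×#3 + 4×#4: length 28, value 106
- 1×#1 + 2×#2 + 2×#3 + 3×#4: length 35, value 106
- 1×#1 + 1×#2 + 2×#3 + 4×#4: length 37, value 101
Best: 106 score.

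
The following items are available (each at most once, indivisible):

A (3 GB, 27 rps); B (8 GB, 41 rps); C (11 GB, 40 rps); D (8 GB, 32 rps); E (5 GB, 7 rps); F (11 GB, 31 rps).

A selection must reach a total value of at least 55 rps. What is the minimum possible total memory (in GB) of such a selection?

11

Subsets with value ≥ 55, sorted by total memory:
- A+B: memory 11, value 68
- A+D: memory 11, value 59
Minimum memory: 11 GB.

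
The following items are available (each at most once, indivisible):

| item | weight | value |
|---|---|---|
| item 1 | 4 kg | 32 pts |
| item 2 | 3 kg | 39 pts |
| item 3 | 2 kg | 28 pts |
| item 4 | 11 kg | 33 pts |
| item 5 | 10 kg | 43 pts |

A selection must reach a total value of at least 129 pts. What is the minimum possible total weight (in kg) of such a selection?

19

Subsets with value ≥ 129, sorted by total weight:
- item 1+item 2+item 3+item 5: weight 19, value 142
- item 1+item 2+item 3+item 4: weight 20, value 132
- item 2+item 3+item 4+item 5: weight 26, value 143
Minimum weight: 19 kg.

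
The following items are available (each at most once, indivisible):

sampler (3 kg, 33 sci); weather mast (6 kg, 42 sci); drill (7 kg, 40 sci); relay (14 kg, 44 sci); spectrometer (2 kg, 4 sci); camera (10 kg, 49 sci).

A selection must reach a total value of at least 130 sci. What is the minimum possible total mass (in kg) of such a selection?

23

Subsets with value ≥ 130, sorted by total mass:
- weather mast+drill+camera: mass 23, value 131
- weather mast+drill+spectrometer+camera: mass 25, value 135
- sampler+weather mast+drill+camera: mass 26, value 164
Minimum mass: 23 kg.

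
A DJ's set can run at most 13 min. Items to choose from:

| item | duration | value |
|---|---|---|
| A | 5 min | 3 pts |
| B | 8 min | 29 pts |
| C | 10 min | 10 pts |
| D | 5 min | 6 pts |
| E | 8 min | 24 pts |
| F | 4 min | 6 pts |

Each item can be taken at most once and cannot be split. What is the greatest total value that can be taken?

35 pts

Check high-value combinations within 13 min:
- B+F: duration 8+4=12, value 29+6=35
- B+D: duration 8+5=13, value 29+6=35
- A+B: duration 5+8=13, value 3+29=32
- E+F: duration 8+4=12, value 24+6=30
Best: 35 pts.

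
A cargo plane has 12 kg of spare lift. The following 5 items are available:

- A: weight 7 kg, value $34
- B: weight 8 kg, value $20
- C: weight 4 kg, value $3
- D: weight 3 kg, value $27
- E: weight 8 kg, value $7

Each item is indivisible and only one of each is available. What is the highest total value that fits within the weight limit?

Check high-value combinations within 12 kg:
- A+D: weight 7+3=10, value 34+27=61
- B+D: weight 8+3=11, value 20+27=47
- A+C: weight 7+4=11, value 34+3=37
Best: $61.

$61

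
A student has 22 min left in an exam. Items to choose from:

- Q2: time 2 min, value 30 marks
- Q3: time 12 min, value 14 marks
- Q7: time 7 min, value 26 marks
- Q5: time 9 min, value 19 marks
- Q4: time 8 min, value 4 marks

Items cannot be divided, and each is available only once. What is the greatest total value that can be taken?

Check high-value combinations within 22 min:
- Q2+Q7+Q5: time 2+7+9=18, value 30+26+19=75
- Q2+Q3+Q7: time 2+12+7=21, value 30+14+26=70
- Q2+Q7+Q4: time 2+7+8=17, value 30+26+4=60
- Q2+Q7: time 2+7=9, value 30+26=56
- Q2+Q5+Q4: time 2+9+8=19, value 30+19+4=53
Best: 75 marks.

75 marks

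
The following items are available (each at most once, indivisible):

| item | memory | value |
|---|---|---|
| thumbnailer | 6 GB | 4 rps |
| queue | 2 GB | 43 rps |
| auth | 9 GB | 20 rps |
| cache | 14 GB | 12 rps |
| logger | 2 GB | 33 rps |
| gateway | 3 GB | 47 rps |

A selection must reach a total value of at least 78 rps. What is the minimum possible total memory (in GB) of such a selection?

Subsets with value ≥ 78, sorted by total memory:
- queue+gateway: memory 5, value 90
- logger+gateway: memory 5, value 80
Minimum memory: 5 GB.

5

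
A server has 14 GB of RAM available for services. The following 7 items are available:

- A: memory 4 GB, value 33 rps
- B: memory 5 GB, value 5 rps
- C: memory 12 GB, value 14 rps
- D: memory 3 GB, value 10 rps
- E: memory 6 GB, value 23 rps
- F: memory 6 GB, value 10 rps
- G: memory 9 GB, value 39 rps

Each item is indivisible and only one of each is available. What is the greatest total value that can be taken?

72 rps

Check high-value combinations within 14 GB:
- A+G: memory 4+9=13, value 33+39=72
- A+D+E: memory 4+3+6=13, value 33+10+23=66
- A+E: memory 4+6=10, value 33+23=56
- A+D+F: memory 4+3+6=13, value 33+10+10=53
- D+G: memory 3+9=12, value 10+39=49
Best: 72 rps.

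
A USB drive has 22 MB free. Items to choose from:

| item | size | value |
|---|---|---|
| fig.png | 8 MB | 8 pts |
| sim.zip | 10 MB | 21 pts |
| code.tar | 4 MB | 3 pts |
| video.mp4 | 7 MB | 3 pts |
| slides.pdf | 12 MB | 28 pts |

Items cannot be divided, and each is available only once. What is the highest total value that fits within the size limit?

Check high-value combinations within 22 MB:
- sim.zip+slides.pdf: size 10+12=22, value 21+28=49
- fig.png+slides.pdf: size 8+12=20, value 8+28=36
- fig.png+sim.zip+code.tar: size 8+10+4=22, value 8+21+3=32
Best: 49 pts.

49 pts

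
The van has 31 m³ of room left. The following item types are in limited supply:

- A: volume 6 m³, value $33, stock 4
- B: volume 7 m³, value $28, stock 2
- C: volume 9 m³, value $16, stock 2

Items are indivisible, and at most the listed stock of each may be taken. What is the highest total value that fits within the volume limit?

$160

Best selections within volume 31 and stock limits:
- 4×A + 1×B: volume 31, value 160
- 4×A: volume 24, value 132
Best: $160.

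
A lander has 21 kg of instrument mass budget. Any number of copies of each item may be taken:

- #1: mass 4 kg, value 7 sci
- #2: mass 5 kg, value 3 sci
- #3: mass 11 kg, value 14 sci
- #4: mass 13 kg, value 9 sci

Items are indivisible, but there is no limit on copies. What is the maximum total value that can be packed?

Best value-per-unit is #1 at 7/4, and filling with it alone uses mass 5×4=20. No mix of the others beats 5×7 = 35.

35 sci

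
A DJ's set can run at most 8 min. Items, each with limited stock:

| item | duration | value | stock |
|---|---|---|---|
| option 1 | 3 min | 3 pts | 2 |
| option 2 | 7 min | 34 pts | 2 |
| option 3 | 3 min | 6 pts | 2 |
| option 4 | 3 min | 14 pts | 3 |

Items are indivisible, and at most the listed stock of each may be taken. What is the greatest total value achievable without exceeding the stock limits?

34 pts

Best selections within duration 8 and stock limits:
- 1×option 2: duration 7, value 34
- 2×option 4: duration 6, value 28
- 1×option 3 + 1×option 4: duration 6, value 20
- 1×option 1 + 1×option 4: duration 6, value 17
Best: 34 pts.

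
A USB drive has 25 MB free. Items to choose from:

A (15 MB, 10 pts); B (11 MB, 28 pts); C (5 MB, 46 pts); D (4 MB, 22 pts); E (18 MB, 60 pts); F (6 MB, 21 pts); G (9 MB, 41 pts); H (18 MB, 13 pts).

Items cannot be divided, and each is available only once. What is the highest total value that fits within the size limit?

Check high-value combinations within 25 MB:
- C+D+F+G: size 5+4+6+9=24, value 46+22+21+41=130
- B+C+G: size 11+5+9=25, value 28+46+41=115
- C+D+G: size 5+4+9=18, value 46+22+41=109
- C+F+G: size 5+6+9=20, value 46+21+41=108
Best: 130 pts.

130 pts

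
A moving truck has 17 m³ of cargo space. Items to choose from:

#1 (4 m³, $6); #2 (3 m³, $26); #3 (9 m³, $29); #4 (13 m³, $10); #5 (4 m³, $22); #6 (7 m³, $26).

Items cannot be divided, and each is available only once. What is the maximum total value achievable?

$77

Check high-value combinations within 17 m³:
- #2+#3+#5: volume 3+9+4=16, value 26+29+22=77
- #2+#5+#6: volume 3+4+7=14, value 26+22+26=74
- #1+#2+#3: volume 4+3+9=16, value 6+26+29=61
- #1+#2+#6: volume 4+3+7=14, value 6+26+26=58
- #1+#3+#5: volume 4+9+4=17, value 6+29+22=57
Best: $77.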